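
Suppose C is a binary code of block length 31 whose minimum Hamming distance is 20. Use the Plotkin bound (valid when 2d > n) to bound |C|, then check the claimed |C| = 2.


Plotkin bound M ≤ 4; given |C| = 2 ≤ bound (satisfied).

Check applicability: 2d = 40, n = 31.
2d − n = 9 > 0, so Plotkin applies.
Compute d/(2d−n) = 20/9 ≈ 2.2222.
⌊d/(2d−n)⌋ = 2.
Plotkin bound: M ≤ 2·2 = 4.
Given |C| = 2, check: satisfied.
This |C| is below the Plotkin bound.


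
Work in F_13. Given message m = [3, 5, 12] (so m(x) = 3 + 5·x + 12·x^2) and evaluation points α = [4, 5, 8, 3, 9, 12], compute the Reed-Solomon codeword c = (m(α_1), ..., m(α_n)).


c = [7, 3, 5, 9, 6, 10]

Message polynomial: m(x) = 3 + 5·x + 12·x^2 (mod 13).
For each evaluation point α_i, compute m(α_i) mod 13:
  α_1 = 4: Horner steps 12 → 1 → 7, so m(4) = 7.
  α_2 = 5: Horner steps 12 → 0 → 3, so m(5) = 3.
  α_3 = 8: Horner steps 12 → 10 → 5, so m(8) = 5.
  α_4 = 3: Horner steps 12 → 2 → 9, so m(3) = 9.
  α_5 = 9: Horner steps 12 → 9 → 6, so m(9) = 6.
  α_6 = 12: Horner steps 12 → 6 → 10, so m(12) = 10.
Codeword c = [7, 3, 5, 9, 6, 10] ∈ F_13^6.


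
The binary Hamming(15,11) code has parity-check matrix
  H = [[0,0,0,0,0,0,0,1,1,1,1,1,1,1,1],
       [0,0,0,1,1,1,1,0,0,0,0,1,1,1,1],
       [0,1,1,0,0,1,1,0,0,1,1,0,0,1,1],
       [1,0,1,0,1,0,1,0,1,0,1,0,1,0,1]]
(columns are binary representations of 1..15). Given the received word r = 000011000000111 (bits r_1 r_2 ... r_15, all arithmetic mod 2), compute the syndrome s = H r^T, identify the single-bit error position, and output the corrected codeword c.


s = (1, 1, 1, 1)^T, error position = 15, corrected codeword c = 000011000000110

Compute s = H r^T mod 2 one row at a time:
  s_1 = 0 + 0 + 0 + 0 + 0 + 1 + 1 + 1 = 3 ≡ 1 (mod 2).
  s_2 = 0 + 1 + 1 + 0 + 0 + 1 + 1 + 1 = 5 ≡ 1 (mod 2).
  s_3 = 0 + 0 + 1 + 0 + 0 + 0 + 1 + 1 = 3 ≡ 1 (mod 2).
  s_4 = 0 + 0 + 1 + 0 + 0 + 0 + 1 + 1 = 3 ≡ 1 (mod 2).
s = (1, 1, 1, 1)^T — this equals column 15 of H (binary 1111), so error is at position 15.
Correct: flip bit 15 of r = 000011000000111 to get c = 000011000000110.


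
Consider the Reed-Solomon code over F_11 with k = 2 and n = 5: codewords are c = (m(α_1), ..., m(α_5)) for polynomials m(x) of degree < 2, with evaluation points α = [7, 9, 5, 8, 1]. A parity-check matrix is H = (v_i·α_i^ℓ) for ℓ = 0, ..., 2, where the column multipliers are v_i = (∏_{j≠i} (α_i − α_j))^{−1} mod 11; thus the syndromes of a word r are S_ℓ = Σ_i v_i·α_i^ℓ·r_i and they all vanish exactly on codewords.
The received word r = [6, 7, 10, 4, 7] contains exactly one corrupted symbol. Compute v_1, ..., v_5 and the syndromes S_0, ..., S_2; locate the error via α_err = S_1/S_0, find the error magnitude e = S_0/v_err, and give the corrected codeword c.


S = (3, 5, 1), error at position 2, error magnitude e = 5, c = [6, 2, 10, 4, 7].

Step 1: column multipliers v_i = (∏_{j≠i}(α_i − α_j))^{−1} mod 11.
  i = 1 (α = 7): (7−9)(7−5)(7−8)(7−1) = (−2)·2·(−1)·6 = 24 ≡ 2, so v_1 = 2^{−1} = 6 (mod 11).
  i = 2 (α = 9): (9−7)(9−5)(9−8)(9−1) = 2·4·1·8 = 64 ≡ 9, so v_2 = 9^{−1} = 5 (mod 11).
  i = 3 (α = 5): (5−7)(5−9)(5−8)(5−1) = (−2)·(−4)·(−3)·4 = −96 ≡ 3, so v_3 = 3^{−1} = 4 (mod 11).
  i = 4 (α = 8): (8−7)(8−9)(8−5)(8−1) = 1·(−1)·3·7 = −21 ≡ 1, so v_4 = 1^{−1} = 1 (mod 11).
  i = 5 (α = 1): (1−7)(1−9)(1−5)(1−8) = (−6)·(−8)·(−4)·(−7) = 1344 ≡ 2, so v_5 = 2^{−1} = 6 (mod 11).
  v = [6, 5, 4, 1, 6].
Step 2: syndromes of r = [6, 7, 10, 4, 7] (all sums mod 11).
  S_0 = Σ v_i r_i = 6·6 + 5·7 + 4·10 + 1·4 + 6·7 = 157 ≡ 3.
  S_1 = Σ v_i α_i r_i = 6·7·6 + 5·9·7 + 4·5·10 + 1·8·4 + 6·1·7 = 841 ≡ 5.
  α_i^2 mod 11 = [5, 4, 3, 9, 1].
  S_2 = Σ v_i α_i^2 r_i = 6·5·6 + 5·4·7 + 4·3·10 + 1·9·4 + 6·1·7 = 518 ≡ 1.
  S = (3, 5, 1) ≠ 0, so r is not a codeword (an error is present).
Step 3: locate the error. For a single error e at position i, S_ℓ = v_i·e·α_i^ℓ, so α_err = S_1/S_0.
  S_0^{−1} = 3^{−1} = 4 (mod 11), so α_err = 5·4 = 20 ≡ 9 = α_2. Error position i = 2.
  Consistency check: S_2/S_1 = 1·9 = 9 ≡ 9 = α_err ✓ (single-error assumption holds).
Step 4: error magnitude e = S_0/v_2 = S_0·∏_{j≠2}(α_2 − α_j) = 3·9 = 27 ≡ 5 (mod 11).
Step 5: correct position 2: c_2 = r_2 − e = 7 − 5 ≡ 2 (mod 11). Hence c = [6, 2, 10, 4, 7].
  Check: interpolating c through the α_i gives m(x) = 9 + 9·x (degree < 2) with m(α_i) = c_i for every i, so c is indeed a codeword.


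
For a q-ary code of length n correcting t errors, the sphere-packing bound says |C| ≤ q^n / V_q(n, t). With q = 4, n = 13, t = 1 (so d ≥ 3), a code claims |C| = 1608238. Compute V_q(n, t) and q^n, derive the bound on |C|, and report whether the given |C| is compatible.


V_q(n, t) = 40, q^n = 67108864, Hamming bound = 1677721, |C| = 1608238 ≤ bound (satisfied).

Step 1: Compute V_q(n, t) = Σ_{j=0}^1 C(n, j) (q−1)^j.
  j = 0: C(13,0)·(3)^0 = 1·1 = 1.
  j = 1: C(13,1)·(3)^1 = 13·3 = 39.
  V_q(n, t) = 1 + 39 = 40.
Step 2: q^n = 4^13 = 67108864.
Step 3: Hamming bound ⌊q^n / V_q(n,t)⌋ = ⌊67108864/40⌋ = 1677721.
Step 4: Compare |C| = 1608238 to 1677721: satisfied.
The claimed |C| lies below the Hamming bound.


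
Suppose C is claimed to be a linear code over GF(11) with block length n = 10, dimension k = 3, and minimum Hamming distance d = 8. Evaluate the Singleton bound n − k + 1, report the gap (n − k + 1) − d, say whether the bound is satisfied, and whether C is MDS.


Singleton RHS = n − k + 1 = 8, slack = 0, bound satisfied, MDS.

Singleton bound: d ≤ n − k + 1.
Here n = 10, k = 3, so n − k + 1 = 8.
Given d = 8, check d ≤ 8: YES.
Slack = (n − k + 1) − d = 0.
The code is MDS (slack = 0).
Description: the claimed parameters are [10, 3, 8]_11; such a code would be MDS (meets Singleton bound).


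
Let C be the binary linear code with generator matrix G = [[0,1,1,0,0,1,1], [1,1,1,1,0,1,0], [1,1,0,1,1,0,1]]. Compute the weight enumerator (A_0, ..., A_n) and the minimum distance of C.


Weight distribution: A_0 = 1, A_2 = 1, A_3 = 1, A_4 = 2, A_5 = 3. Minimum distance d = 2.

Enumerate all 2^3 = 8 messages m ∈ F_2^3.
For each, compute codeword c = mG in F_2^7, then tally its weight.
  m = 000 → c = 0000000, weight = 0.
  m = 100 → c = 0110011, weight = 4.
  m = 010 → c = 1111010, weight = 5.
  m = 110 → c = 1001001, weight = 3.
  m = 001 → c = 1101101, weight = 5.
  m = 101 → c = 1011110, weight = 5.
  m = 011 → c = 0010111, weight = 4.
  m = 111 → c = 0100100, weight = 2.
Tally weights:
  weight 0: 1 codewords.
  weight 2: 1 codewords.
  weight 3: 1 codewords.
  weight 4: 2 codewords.
  weight 5: 3 codewords.
Minimum distance d = smallest w > 0 with A_w > 0 = 2.
Sanity: Σ A_w = 8 = 2^3 = 8 ✓.


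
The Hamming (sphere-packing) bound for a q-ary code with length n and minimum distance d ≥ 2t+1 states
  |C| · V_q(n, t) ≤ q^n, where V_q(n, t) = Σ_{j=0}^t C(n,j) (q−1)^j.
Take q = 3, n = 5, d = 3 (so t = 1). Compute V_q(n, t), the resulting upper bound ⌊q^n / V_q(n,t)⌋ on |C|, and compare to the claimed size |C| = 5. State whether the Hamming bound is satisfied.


V_q(n, t) = 11, q^n = 243, Hamming bound = 22, |C| = 5 ≤ bound (satisfied).

Step 1: Compute V_q(n, t) = Σ_{j=0}^1 C(n, j) (q−1)^j.
  j = 0: C(5,0)·(2)^0 = 1·1 = 1.
  j = 1: C(5,1)·(2)^1 = 5·2 = 10.
  V_q(n, t) = 1 + 10 = 11.
Step 2: q^n = 3^5 = 243.
Step 3: Hamming bound ⌊q^n / V_q(n,t)⌋ = ⌊243/11⌋ = 22.
Step 4: Compare |C| = 5 to 22: satisfied.
The claimed |C| lies below the Hamming bound.


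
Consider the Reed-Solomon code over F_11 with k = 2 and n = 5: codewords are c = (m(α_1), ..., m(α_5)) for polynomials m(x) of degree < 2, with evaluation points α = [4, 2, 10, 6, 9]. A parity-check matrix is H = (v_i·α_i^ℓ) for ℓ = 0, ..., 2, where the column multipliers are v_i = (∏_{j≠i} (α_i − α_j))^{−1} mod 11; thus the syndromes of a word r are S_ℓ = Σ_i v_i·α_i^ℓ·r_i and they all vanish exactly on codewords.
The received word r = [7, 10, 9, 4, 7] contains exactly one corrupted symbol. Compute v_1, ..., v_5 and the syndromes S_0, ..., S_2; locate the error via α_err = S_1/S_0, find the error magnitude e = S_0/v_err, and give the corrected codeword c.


S = (7, 8, 6), error at position 5, error magnitude e = 2, c = [7, 10, 9, 4, 5].

Step 1: column multipliers v_i = (∏_{j≠i}(α_i − α_j))^{−1} mod 11.
  i = 1 (α = 4): (4−2)(4−10)(4−6)(4−9) = 2·(−6)·(−2)·(−5) = −120 ≡ 1, so v_1 = 1^{−1} = 1 (mod 11).
  i = 2 (α = 2): (2−4)(2−10)(2−6)(2−9) = (−2)·(−8)·(−4)·(−7) = 448 ≡ 8, so v_2 = 8^{−1} = 7 (mod 11).
  i = 3 (α = 10): (10−4)(10−2)(10−6)(10−9) = 6·8·4·1 = 192 ≡ 5, so v_3 = 5^{−1} = 9 (mod 11).
  i = 4 (α = 6): (6−4)(6−2)(6−10)(6−9) = 2·4·(−4)·(−3) = 96 ≡ 8, so v_4 = 8^{−1} = 7 (mod 11).
  i = 5 (α = 9): (9−4)(9−2)(9−10)(9−6) = 5·7·(−1)·3 = −105 ≡ 5, so v_5 = 5^{−1} = 9 (mod 11).
  v = [1, 7, 9, 7, 9].
Step 2: syndromes of r = [7, 10, 9, 4, 7] (all sums mod 11).
  S_0 = Σ v_i r_i = 1·7 + 7·10 + 9·9 + 7·4 + 9·7 = 249 ≡ 7.
  S_1 = Σ v_i α_i r_i = 1·4·7 + 7·2·10 + 9·10·9 + 7·6·4 + 9·9·7 = 1713 ≡ 8.
  α_i^2 mod 11 = [5, 4, 1, 3, 4].
  S_2 = Σ v_i α_i^2 r_i = 1·5·7 + 7·4·10 + 9·1·9 + 7·3·4 + 9·4·7 = 732 ≡ 6.
  S = (7, 8, 6) ≠ 0, so r is not a codeword (an error is present).
Step 3: locate the error. For a single error e at position i, S_ℓ = v_i·e·α_i^ℓ, so α_err = S_1/S_0.
  S_0^{−1} = 7^{−1} = 8 (mod 11), so α_err = 8·8 = 64 ≡ 9 = α_5. Error position i = 5.
  Consistency check: S_2/S_1 = 6·7 = 42 ≡ 9 = α_err ✓ (single-error assumption holds).
Step 4: error magnitude e = S_0/v_5 = S_0·∏_{j≠5}(α_5 − α_j) = 7·5 = 35 ≡ 2 (mod 11).
Step 5: correct position 5: c_5 = r_5 − e = 7 − 2 ≡ 5 (mod 11). Hence c = [7, 10, 9, 4, 5].
  Check: interpolating c through the α_i gives m(x) = 2 + 4·x (degree < 2) with m(α_i) = c_i for every i, so c is indeed a codeword.


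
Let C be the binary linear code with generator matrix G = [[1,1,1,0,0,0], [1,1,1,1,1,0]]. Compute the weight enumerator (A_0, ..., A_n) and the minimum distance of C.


Weight distribution: A_0 = 1, A_2 = 1, A_3 = 1, A_5 = 1. Minimum distance d = 2.

Enumerate all 2^2 = 4 messages m ∈ F_2^2.
For each, compute codeword c = mG in F_2^6, then tally its weight.
  m = 00 → c = 000000, weight = 0.
  m = 10 → c = 111000, weight = 3.
  m = 01 → c = 111110, weight = 5.
  m = 11 → c = 000110, weight = 2.
Tally weights:
  weight 0: 1 codewords.
  weight 2: 1 codewords.
  weight 3: 1 codewords.
  weight 5: 1 codewords.
Minimum distance d = smallest w > 0 with A_w > 0 = 2.
Sanity: Σ A_w = 4 = 2^2 = 4 ✓.


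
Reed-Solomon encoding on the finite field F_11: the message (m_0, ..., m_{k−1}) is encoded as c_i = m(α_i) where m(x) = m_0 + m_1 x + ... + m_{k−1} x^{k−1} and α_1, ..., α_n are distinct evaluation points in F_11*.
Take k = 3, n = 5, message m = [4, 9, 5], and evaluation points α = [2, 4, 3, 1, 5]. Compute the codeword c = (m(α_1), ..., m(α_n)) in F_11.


c = [9, 10, 10, 7, 9]

Message polynomial: m(x) = 4 + 9·x + 5·x^2 (mod 11).
For each evaluation point α_i, compute m(α_i) mod 11:
  α_1 = 2: Horner steps 5 → 8 → 9, so m(2) = 9.
  α_2 = 4: Horner steps 5 → 7 → 10, so m(4) = 10.
  α_3 = 3: Horner steps 5 → 2 → 10, so m(3) = 10.
  α_4 = 1: Horner steps 5 → 3 → 7, so m(1) = 7.
  α_5 = 5: Horner steps 5 → 1 → 9, so m(5) = 9.
Codeword c = [9, 10, 10, 7, 9] ∈ F_11^5.


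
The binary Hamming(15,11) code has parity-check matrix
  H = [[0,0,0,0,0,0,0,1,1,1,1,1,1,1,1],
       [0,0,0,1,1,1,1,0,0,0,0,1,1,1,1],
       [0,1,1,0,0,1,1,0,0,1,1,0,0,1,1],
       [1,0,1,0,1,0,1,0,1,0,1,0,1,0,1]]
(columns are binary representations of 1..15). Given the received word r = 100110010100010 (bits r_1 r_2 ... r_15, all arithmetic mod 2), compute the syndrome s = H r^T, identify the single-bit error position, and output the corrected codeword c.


s = (1, 1, 0, 0)^T, error position = 12, corrected codeword c = 100110010101010

Compute s = H r^T mod 2 one row at a time:
  s_1 = 1 + 0 + 1 + 0 + 0 + 0 + 1 + 0 = 3 ≡ 1 (mod 2).
  s_2 = 1 + 1 + 0 + 0 + 0 + 0 + 1 + 0 = 3 ≡ 1 (mod 2).
  s_3 = 0 + 0 + 0 + 0 + 1 + 0 + 1 + 0 = 2 ≡ 0 (mod 2).
  s_4 = 1 + 0 + 1 + 0 + 0 + 0 + 0 + 0 = 2 ≡ 0 (mod 2).
s = (1, 1, 0, 0)^T — this equals column 12 of H (binary 1100), so error is at position 12.
Correct: flip bit 12 of r = 100110010100010 to get c = 100110010101010.


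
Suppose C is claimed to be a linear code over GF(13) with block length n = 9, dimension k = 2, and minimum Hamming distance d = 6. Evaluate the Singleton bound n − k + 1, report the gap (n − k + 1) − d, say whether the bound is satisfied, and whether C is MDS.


Singleton RHS = n − k + 1 = 8, slack = 2, bound satisfied, not MDS.

Singleton bound: d ≤ n − k + 1.
Here n = 9, k = 2, so n − k + 1 = 8.
Given d = 6, check d ≤ 8: YES.
Slack = (n − k + 1) − d = 2.
The code is NOT MDS (slack = 2 > 0).
Description: the claimed parameters are [9, 2, 6]_13; such a code would be non-MDS.


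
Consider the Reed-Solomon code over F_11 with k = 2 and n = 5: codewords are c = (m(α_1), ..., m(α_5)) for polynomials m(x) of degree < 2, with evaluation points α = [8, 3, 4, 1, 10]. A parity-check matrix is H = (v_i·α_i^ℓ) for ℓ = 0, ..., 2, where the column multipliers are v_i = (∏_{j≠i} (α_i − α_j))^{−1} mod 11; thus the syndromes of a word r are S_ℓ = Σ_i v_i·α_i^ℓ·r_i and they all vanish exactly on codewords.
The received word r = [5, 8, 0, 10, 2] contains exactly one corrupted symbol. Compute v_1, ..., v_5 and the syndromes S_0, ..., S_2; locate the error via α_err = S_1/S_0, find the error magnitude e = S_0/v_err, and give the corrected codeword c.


S = (8, 2, 6), error at position 2, error magnitude e = 1, c = [5, 7, 0, 10, 2].

Step 1: column multipliers v_i = (∏_{j≠i}(α_i − α_j))^{−1} mod 11.
  i = 1 (α = 8): (8−3)(8−4)(8−1)(8−10) = 5·4·7·(−2) = −280 ≡ 6, so v_1 = 6^{−1} = 2 (mod 11).
  i = 2 (α = 3): (3−8)(3−4)(3−1)(3−10) = (−5)·(−1)·2·(−7) = −70 ≡ 7, so v_2 = 7^{−1} = 8 (mod 11).
  i = 3 (α = 4): (4−8)(4−3)(4−1)(4−10) = (−4)·1·3·(−6) = 72 ≡ 6, so v_3 = 6^{−1} = 2 (mod 11).
  i = 4 (α = 1): (1−8)(1−3)(1−4)(1−10) = (−7)·(−2)·(−3)·(−9) = 378 ≡ 4, so v_4 = 4^{−1} = 3 (mod 11).
  i = 5 (α = 10): (10−8)(10−3)(10−4)(10−1) = 2·7·6·9 = 756 ≡ 8, so v_5 = 8^{−1} = 7 (mod 11).
  v = [2, 8, 2, 3, 7].
Step 2: syndromes of r = [5, 8, 0, 10, 2] (all sums mod 11).
  S_0 = Σ v_i r_i = 2·5 + 8·8 + 2·0 + 3·10 + 7·2 = 118 ≡ 8.
  S_1 = Σ v_i α_i r_i = 2·8·5 + 8·3·8 + 2·4·0 + 3·1·10 + 7·10·2 = 442 ≡ 2.
  α_i^2 mod 11 = [9, 9, 5, 1, 1].
  S_2 = Σ v_i α_i^2 r_i = 2·9·5 + 8·9·8 + 2·5·0 + 3·1·10 + 7·1·2 = 710 ≡ 6.
  S = (8, 2, 6) ≠ 0, so r is not a codeword (an error is present).
Step 3: locate the error. For a single error e at position i, S_ℓ = v_i·e·α_i^ℓ, so α_err = S_1/S_0.
  S_0^{−1} = 8^{−1} = 7 (mod 11), so α_err = 2·7 = 14 ≡ 3 = α_2. Error position i = 2.
  Consistency check: S_2/S_1 = 6·6 = 36 ≡ 3 = α_err ✓ (single-error assumption holds).
Step 4: error magnitude e = S_0/v_2 = S_0·∏_{j≠2}(α_2 − α_j) = 8·7 = 56 ≡ 1 (mod 11).
Step 5: correct position 2: c_2 = r_2 − e = 8 − 1 ≡ 7 (mod 11). Hence c = [5, 7, 0, 10, 2].
  Check: interpolating c through the α_i gives m(x) = 6 + 4·x (degree < 2) with m(α_i) = c_i for every i, so c is indeed a codeword.


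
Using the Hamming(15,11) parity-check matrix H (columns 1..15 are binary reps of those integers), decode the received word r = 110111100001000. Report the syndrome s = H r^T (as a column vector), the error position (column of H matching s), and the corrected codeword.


s = (1, 1, 1, 1)^T, error position = 15, corrected codeword c = 110111100001001

Compute s = H r^T mod 2 one row at a time:
  s_1 = 0 + 0 + 0 + 0 + 1 + 0 + 0 + 0 = 1 ≡ 1 (mod 2).
  s_2 = 1 + 1 + 1 + 1 + 1 + 0 + 0 + 0 = 5 ≡ 1 (mod 2).
  s_3 = 1 + 0 + 1 + 1 + 0 + 0 + 0 + 0 = 3 ≡ 1 (mod 2).
  s_4 = 1 + 0 + 1 + 1 + 0 + 0 + 0 + 0 = 3 ≡ 1 (mod 2).
s = (1, 1, 1, 1)^T — this equals column 15 of H (binary 1111), so error is at position 15.
Correct: flip bit 15 of r = 110111100001000 to get c = 110111100001001.


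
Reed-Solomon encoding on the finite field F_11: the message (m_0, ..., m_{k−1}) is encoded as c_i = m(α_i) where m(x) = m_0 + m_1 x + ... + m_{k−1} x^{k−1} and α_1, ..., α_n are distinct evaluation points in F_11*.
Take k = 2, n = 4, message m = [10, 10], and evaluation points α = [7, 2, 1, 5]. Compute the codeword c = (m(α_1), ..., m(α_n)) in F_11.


c = [3, 8, 9, 5]

Message polynomial: m(x) = 10 + 10·x (mod 11).
For each evaluation point α_i, compute m(α_i) mod 11:
  α_1 = 7: Horner steps 10 → 3, so m(7) = 3.
  α_2 = 2: Horner steps 10 → 8, so m(2) = 8.
  α_3 = 1: Horner steps 10 → 9, so m(1) = 9.
  α_4 = 5: Horner steps 10 → 5, so m(5) = 5.
Codeword c = [3, 8, 9, 5] ∈ F_11^4.


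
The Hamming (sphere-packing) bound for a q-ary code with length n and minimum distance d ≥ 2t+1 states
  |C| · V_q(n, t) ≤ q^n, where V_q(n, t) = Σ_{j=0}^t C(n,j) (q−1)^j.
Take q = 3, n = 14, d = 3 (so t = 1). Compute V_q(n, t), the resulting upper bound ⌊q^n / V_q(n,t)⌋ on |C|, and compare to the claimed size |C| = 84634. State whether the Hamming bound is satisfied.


V_q(n, t) = 29, q^n = 4782969, Hamming bound = 164929, |C| = 84634 ≤ bound (satisfied).

Step 1: Compute V_q(n, t) = Σ_{j=0}^1 C(n, j) (q−1)^j.
  j = 0: C(14,0)·(2)^0 = 1·1 = 1.
  j = 1: C(14,1)·(2)^1 = 14·2 = 28.
  V_q(n, t) = 1 + 28 = 29.
Step 2: q^n = 3^14 = 4782969.
Step 3: Hamming bound ⌊q^n / V_q(n,t)⌋ = ⌊4782969/29⌋ = 164929.
Step 4: Compare |C| = 84634 to 164929: satisfied.
The claimed |C| lies below the Hamming bound.


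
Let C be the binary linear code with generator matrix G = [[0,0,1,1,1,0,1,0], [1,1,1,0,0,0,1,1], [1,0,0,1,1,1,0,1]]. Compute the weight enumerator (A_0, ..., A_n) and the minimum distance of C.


Weight distribution: A_0 = 1, A_2 = 1, A_4 = 1, A_5 = 4, A_6 = 1. Minimum distance d = 2.

Enumerate all 2^3 = 8 messages m ∈ F_2^3.
For each, compute codeword c = mG in F_2^8, then tally its weight.
  m = 000 → c = 00000000, weight = 0.
  m = 100 → c = 00111010, weight = 4.
  m = 010 → c = 11100011, weight = 5.
  m = 110 → c = 11011001, weight = 5.
  m = 001 → c = 10011101, weight = 5.
  m = 101 → c = 10100111, weight = 5.
  m = 011 → c = 01111110, weight = 6.
  m = 111 → c = 01000100, weight = 2.
Tally weights:
  weight 0: 1 codewords.
  weight 2: 1 codewords.
  weight 4: 1 codewords.
  weight 5: 4 codewords.
  weight 6: 1 codewords.
Minimum distance d = smallest w > 0 with A_w > 0 = 2.
Sanity: Σ A_w = 8 = 2^3 = 8 ✓.


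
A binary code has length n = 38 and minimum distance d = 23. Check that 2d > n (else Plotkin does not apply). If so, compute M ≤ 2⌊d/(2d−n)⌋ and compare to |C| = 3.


Plotkin bound M ≤ 4; given |C| = 3 ≤ bound (satisfied).

Check applicability: 2d = 46, n = 38.
2d − n = 8 > 0, so Plotkin applies.
Compute d/(2d−n) = 23/8 ≈ 2.8750.
⌊d/(2d−n)⌋ = 2.
Plotkin bound: M ≤ 2·2 = 4.
Given |C| = 3, check: satisfied.
This |C| is below the Plotkin bound.


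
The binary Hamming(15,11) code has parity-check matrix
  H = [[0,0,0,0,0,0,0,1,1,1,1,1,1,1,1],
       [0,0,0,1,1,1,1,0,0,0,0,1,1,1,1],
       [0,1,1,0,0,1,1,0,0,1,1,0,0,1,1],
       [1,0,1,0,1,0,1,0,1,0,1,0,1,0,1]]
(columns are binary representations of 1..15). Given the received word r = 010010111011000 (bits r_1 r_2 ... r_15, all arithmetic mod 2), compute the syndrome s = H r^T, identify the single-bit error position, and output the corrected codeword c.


s = (0, 1, 1, 0)^T, error position = 6, corrected codeword c = 010011111011000

Compute s = H r^T mod 2 one row at a time:
  s_1 = 1 + 1 + 0 + 1 + 1 + 0 + 0 + 0 = 4 ≡ 0 (mod 2).
  s_2 = 0 + 1 + 0 + 1 + 1 + 0 + 0 + 0 = 3 ≡ 1 (mod 2).
  s_3 = 1 + 0 + 0 + 1 + 0 + 1 + 0 + 0 = 3 ≡ 1 (mod 2).
  s_4 = 0 + 0 + 1 + 1 + 1 + 1 + 0 + 0 = 4 ≡ 0 (mod 2).
s = (0, 1, 1, 0)^T — this equals column 6 of H (binary 0110), so error is at position 6.
Correct: flip bit 6 of r = 010010111011000 to get c = 010011111011000.


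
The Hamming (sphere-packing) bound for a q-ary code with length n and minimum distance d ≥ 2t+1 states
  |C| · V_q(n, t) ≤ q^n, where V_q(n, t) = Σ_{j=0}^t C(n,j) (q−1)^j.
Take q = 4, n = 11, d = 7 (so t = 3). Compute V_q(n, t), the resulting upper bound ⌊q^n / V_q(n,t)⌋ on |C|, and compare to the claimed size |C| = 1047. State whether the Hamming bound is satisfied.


V_q(n, t) = 4984, q^n = 4194304, Hamming bound = 841, |C| = 1047 > bound (violated).

Step 1: Compute V_q(n, t) = Σ_{j=0}^3 C(n, j) (q−1)^j.
  j = 0: C(11,0)·(3)^0 = 1·1 = 1.
  j = 1: C(11,1)·(3)^1 = 11·3 = 33.
  j = 2: C(11,2)·(3)^2 = 55·9 = 495.
  j = 3: C(11,3)·(3)^3 = 165·27 = 4455.
  V_q(n, t) = 1 + 33 + 495 + 4455 = 4984.
Step 2: q^n = 4^11 = 4194304.
Step 3: Hamming bound ⌊q^n / V_q(n,t)⌋ = ⌊4194304/4984⌋ = 841.
Step 4: Compare |C| = 1047 to 841: violated.
The claimed |C| lies above the Hamming bound, so no 4-ary code of length 11 with d ≥ 7 can have 1047 codewords.


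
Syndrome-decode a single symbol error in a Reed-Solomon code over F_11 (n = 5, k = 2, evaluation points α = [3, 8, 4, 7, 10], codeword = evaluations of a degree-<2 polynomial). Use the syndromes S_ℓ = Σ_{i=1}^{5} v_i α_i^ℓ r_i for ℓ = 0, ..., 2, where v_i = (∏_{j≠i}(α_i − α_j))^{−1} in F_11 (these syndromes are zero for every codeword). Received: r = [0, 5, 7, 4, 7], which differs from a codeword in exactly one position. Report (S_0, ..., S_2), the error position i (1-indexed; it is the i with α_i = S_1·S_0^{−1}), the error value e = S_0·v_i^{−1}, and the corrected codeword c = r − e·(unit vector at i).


S = (10, 7, 6), error at position 3, error magnitude e = 6, c = [0, 5, 1, 4, 7].

Step 1: column multipliers v_i = (∏_{j≠i}(α_i − α_j))^{−1} mod 11.
  i = 1 (α = 3): (3−8)(3−4)(3−7)(3−10) = (−5)·(−1)·(−4)·(−7) = 140 ≡ 8, so v_1 = 8^{−1} = 7 (mod 11).
  i = 2 (α = 8): (8−3)(8−4)(8−7)(8−10) = 5·4·1·(−2) = −40 ≡ 4, so v_2 = 4^{−1} = 3 (mod 11).
  i = 3 (α = 4): (4−3)(4−8)(4−7)(4−10) = 1·(−4)·(−3)·(−6) = −72 ≡ 5, so v_3 = 5^{−1} = 9 (mod 11).
  i = 4 (α = 7): (7−3)(7−8)(7−4)(7−10) = 4·(−1)·3·(−3) = 36 ≡ 3, so v_4 = 3^{−1} = 4 (mod 11).
  i = 5 (α = 10): (10−3)(10−8)(10−4)(10−7) = 7·2·6·3 = 252 ≡ 10, so v_5 = 10^{−1} = 10 (mod 11).
  v = [7, 3, 9, 4, 10].
Step 2: syndromes of r = [0, 5, 7, 4, 7] (all sums mod 11).
  S_0 = Σ v_i r_i = 7·0 + 3·5 + 9·7 + 4·4 + 10·7 = 164 ≡ 10.
  S_1 = Σ v_i α_i r_i = 7·3·0 + 3·8·5 + 9·4·7 + 4·7·4 + 10·10·7 = 1184 ≡ 7.
  α_i^2 mod 11 = [9, 9, 5, 5, 1].
  S_2 = Σ v_i α_i^2 r_i = 7·9·0 + 3·9·5 + 9·5·7 + 4·5·4 + 10·1·7 = 600 ≡ 6.
  S = (10, 7, 6) ≠ 0, so r is not a codeword (an error is present).
Step 3: locate the error. For a single error e at position i, S_ℓ = v_i·e·α_i^ℓ, so α_err = S_1/S_0.
  S_0^{−1} = 10^{−1} = 10 (mod 11), so α_err = 7·10 = 70 ≡ 4 = α_3. Error position i = 3.
  Consistency check: S_2/S_1 = 6·8 = 48 ≡ 4 = α_err ✓ (single-error assumption holds).
Step 4: error magnitude e = S_0/v_3 = S_0·∏_{j≠3}(α_3 − α_j) = 10·5 = 50 ≡ 6 (mod 11).
Step 5: correct position 3: c_3 = r_3 − e = 7 − 6 ≡ 1 (mod 11). Hence c = [0, 5, 1, 4, 7].
  Check: interpolating c through the α_i gives m(x) = 8 + 1·x (degree < 2) with m(α_i) = c_i for every i, so c is indeed a codeword.


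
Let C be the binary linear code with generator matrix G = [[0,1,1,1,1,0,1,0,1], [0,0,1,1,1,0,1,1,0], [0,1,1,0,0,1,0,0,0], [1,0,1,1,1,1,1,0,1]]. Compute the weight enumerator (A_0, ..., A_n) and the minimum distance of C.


Weight distribution: A_0 = 1, A_2 = 1, A_3 = 3, A_4 = 2, A_5 = 4, A_6 = 3, A_7 = 1, A_8 = 1. Minimum distance d = 2.

Enumerate all 2^4 = 16 messages m ∈ F_2^4.
For each, compute codeword c = mG in F_2^9, then tally its weight.
  m = 0000 → c = 000000000, weight = 0.
  m = 1000 → c = 011110101, weight = 6.
  m = 0100 → c = 001110110, weight = 5.
  m = 1100 → c = 010000011, weight = 3.
  m = 0010 → c = 011001000, weight = 3.
  m = 1010 → c = 000111101, weight = 5.
  m = 0110 → c = 010111110, weight = 6.
  m = 1110 → c = 001001011, weight = 4.
  m = 0001 → c = 101111101, weight = 7.
  m = 1001 → c = 110001000, weight = 3.
  m = 0101 → c = 100001011, weight = 4.
  m = 1101 → c = 111111110, weight = 8.
  m = 0011 → c = 110110101, weight = 6.
  m = 1011 → c = 101000000, weight = 2.
  m = 0111 → c = 111000011, weight = 5.
  m = 1111 → c = 100110110, weight = 5.
Tally weights:
  weight 0: 1 codewords.
  weight 2: 1 codewords.
  weight 3: 3 codewords.
  weight 4: 2 codewords.
  weight 5: 4 codewords.
  weight 6: 3 codewords.
  weight 7: 1 codewords.
  weight 8: 1 codewords.
Minimum distance d = smallest w > 0 with A_w > 0 = 2.
Sanity: Σ A_w = 16 = 2^4 = 16 ✓.


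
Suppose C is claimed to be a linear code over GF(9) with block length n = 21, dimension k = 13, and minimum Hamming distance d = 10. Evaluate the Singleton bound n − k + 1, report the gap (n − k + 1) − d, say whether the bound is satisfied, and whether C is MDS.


Singleton RHS = n − k + 1 = 9, slack = -1, bound violated (no such code; not MDS).

Singleton bound: d ≤ n − k + 1.
Here n = 21, k = 13, so n − k + 1 = 9.
Given d = 10, check d ≤ 9: NO.
Slack = (n − k + 1) − d = -1.
The slack is negative: d = 10 exceeds n − k + 1 = 9 by 1, so the Singleton bound is violated and no linear [21, 13, 10]_9 code can exist. In particular it is not MDS (MDS requires d = n − k + 1 exactly).
Description: the claimed parameters are [21, 13, 10]_9; such a code would be impossible (violates the Singleton bound).


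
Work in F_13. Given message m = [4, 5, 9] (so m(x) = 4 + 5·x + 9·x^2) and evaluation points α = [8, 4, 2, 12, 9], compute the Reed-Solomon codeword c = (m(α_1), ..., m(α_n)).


c = [9, 12, 11, 8, 11]

Message polynomial: m(x) = 4 + 5·x + 9·x^2 (mod 13).
For each evaluation point α_i, compute m(α_i) mod 13:
  α_1 = 8: Horner steps 9 → 12 → 9, so m(8) = 9.
  α_2 = 4: Horner steps 9 → 2 → 12, so m(4) = 12.
  α_3 = 2: Horner steps 9 → 10 → 11, so m(2) = 11.
  α_4 = 12: Horner steps 9 → 9 → 8, so m(12) = 8.
  α_5 = 9: Horner steps 9 → 8 → 11, so m(9) = 11.
Codeword c = [9, 12, 11, 8, 11] ∈ F_13^5.


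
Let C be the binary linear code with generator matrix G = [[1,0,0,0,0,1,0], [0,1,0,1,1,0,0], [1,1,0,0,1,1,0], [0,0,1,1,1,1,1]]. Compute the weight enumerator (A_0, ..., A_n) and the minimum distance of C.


Weight distribution: A_0 = 1, A_1 = 1, A_2 = 2, A_3 = 2, A_4 = 5, A_5 = 5. Minimum distance d = 1.

Enumerate all 2^4 = 16 messages m ∈ F_2^4.
For each, compute codeword c = mG in F_2^7, then tally its weight.
  m = 0000 → c = 0000000, weight = 0.
  m = 1000 → c = 1000010, weight = 2.
  m = 0100 → c = 0101100, weight = 3.
  m = 1100 → c = 1101110, weight = 5.
  m = 0010 → c = 1100110, weight = 4.
  m = 1010 → c = 0100100, weight = 2.
  m = 0110 → c = 1001010, weight = 3.
  m = 1110 → c = 0001000, weight = 1.
  m = 0001 → c = 0011111, weight = 5.
  m = 1001 → c = 1011101, weight = 5.
  m = 0101 → c = 0110011, weight = 4.
  m = 1101 → c = 1110001, weight = 4.
  m = 0011 → c = 1111001, weight = 5.
  m = 1011 → c = 0111011, weight = 5.
  m = 0111 → c = 1010101, weight = 4.
  m = 1111 → c = 0010111, weight = 4.
Tally weights:
  weight 0: 1 codewords.
  weight 1: 1 codewords.
  weight 2: 2 codewords.
  weight 3: 2 codewords.
  weight 4: 5 codewords.
  weight 5: 5 codewords.
Minimum distance d = smallest w > 0 with A_w > 0 = 1.
Sanity: Σ A_w = 16 = 2^4 = 16 ✓.


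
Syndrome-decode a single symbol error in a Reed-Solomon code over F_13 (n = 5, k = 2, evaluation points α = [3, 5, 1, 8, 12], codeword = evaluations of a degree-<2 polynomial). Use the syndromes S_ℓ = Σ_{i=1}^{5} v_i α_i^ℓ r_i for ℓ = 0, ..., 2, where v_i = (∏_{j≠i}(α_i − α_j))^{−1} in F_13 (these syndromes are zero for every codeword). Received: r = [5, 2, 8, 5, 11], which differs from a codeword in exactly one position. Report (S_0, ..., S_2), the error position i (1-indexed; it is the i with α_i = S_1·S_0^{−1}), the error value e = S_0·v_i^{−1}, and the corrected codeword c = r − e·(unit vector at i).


S = (3, 11, 10), error at position 4, error magnitude e = 1, c = [5, 2, 8, 4, 11].

Step 1: column multipliers v_i = (∏_{j≠i}(α_i − α_j))^{−1} mod 13.
  i = 1 (α = 3): (3−5)(3−1)(3−8)(3−12) = (−2)·2·(−5)·(−9) = −180 ≡ 2, so v_1 = 2^{−1} = 7 (mod 13).
  i = 2 (α = 5): (5−3)(5−1)(5−8)(5−12) = 2·4·(−3)·(−7) = 168 ≡ 12, so v_2 = 12^{−1} = 12 (mod 13).
  i = 3 (α = 1): (1−3)(1−5)(1−8)(1−12) = (−2)·(−4)·(−7)·(−11) = 616 ≡ 5, so v_3 = 5^{−1} = 8 (mod 13).
  i = 4 (α = 8): (8−3)(8−5)(8−1)(8−12) = 5·3·7·(−4) = −420 ≡ 9, so v_4 = 9^{−1} = 3 (mod 13).
  i = 5 (α = 12): (12−3)(12−5)(12−1)(12−8) = 9·7·11·4 = 2772 ≡ 3, so v_5 = 3^{−1} = 9 (mod 13).
  v = [7, 12, 8, 3, 9].
Step 2: syndromes of r = [5, 2, 8, 5, 11] (all sums mod 13).
  S_0 = Σ v_i r_i = 7·5 + 12·2 + 8·8 + 3·5 + 9·11 = 237 ≡ 3.
  S_1 = Σ v_i α_i r_i = 7·3·5 + 12·5·2 + 8·1·8 + 3·8·5 + 9·12·11 = 1597 ≡ 11.
  α_i^2 mod 13 = [9, 12, 1, 12, 1].
  S_2 = Σ v_i α_i^2 r_i = 7·9·5 + 12·12·2 + 8·1·8 + 3·12·5 + 9·1·11 = 946 ≡ 10.
  S = (3, 11, 10) ≠ 0, so r is not a codeword (an error is present).
Step 3: locate the error. For a single error e at position i, S_ℓ = v_i·e·α_i^ℓ, so α_err = S_1/S_0.
  S_0^{−1} = 3^{−1} = 9 (mod 13), so α_err = 11·9 = 99 ≡ 8 = α_4. Error position i = 4.
  Consistency check: S_2/S_1 = 10·6 = 60 ≡ 8 = α_err ✓ (single-error assumption holds).
Step 4: error magnitude e = S_0/v_4 = S_0·∏_{j≠4}(α_4 − α_j) = 3·9 = 27 ≡ 1 (mod 13).
Step 5: correct position 4: c_4 = r_4 − e = 5 − 1 ≡ 4 (mod 13). Hence c = [5, 2, 8, 4, 11].
  Check: interpolating c through the α_i gives m(x) = 3 + 5·x (degree < 2) with m(α_i) = c_i for every i, so c is indeed a codeword.


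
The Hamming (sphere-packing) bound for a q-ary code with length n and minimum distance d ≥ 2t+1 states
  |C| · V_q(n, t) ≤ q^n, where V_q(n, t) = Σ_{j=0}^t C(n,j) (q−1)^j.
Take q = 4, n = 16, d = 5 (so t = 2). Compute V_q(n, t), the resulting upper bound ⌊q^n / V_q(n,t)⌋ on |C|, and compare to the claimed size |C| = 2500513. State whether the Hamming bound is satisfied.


V_q(n, t) = 1129, q^n = 4294967296, Hamming bound = 3804222, |C| = 2500513 ≤ bound (satisfied).

Step 1: Compute V_q(n, t) = Σ_{j=0}^2 C(n, j) (q−1)^j.
  j = 0: C(16,0)·(3)^0 = 1·1 = 1.
  j = 1: C(16,1)·(3)^1 = 16·3 = 48.
  j = 2: C(16,2)·(3)^2 = 120·9 = 1080.
  V_q(n, t) = 1 + 48 + 1080 = 1129.
Step 2: q^n = 4^16 = 4294967296.
Step 3: Hamming bound ⌊q^n / V_q(n,t)⌋ = ⌊4294967296/1129⌋ = 3804222.
Step 4: Compare |C| = 2500513 to 3804222: satisfied.
The claimed |C| lies below the Hamming bound.


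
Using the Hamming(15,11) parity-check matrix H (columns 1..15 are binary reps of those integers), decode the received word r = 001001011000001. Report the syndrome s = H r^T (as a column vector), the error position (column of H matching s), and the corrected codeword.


s = (1, 0, 1, 1)^T, error position = 11, corrected codeword c = 001001011010001

Compute s = H r^T mod 2 one row at a time:
  s_1 = 1 + 1 + 0 + 0 + 0 + 0 + 0 + 1 = 3 ≡ 1 (mod 2).
  s_2 = 0 + 0 + 1 + 0 + 0 + 0 + 0 + 1 = 2 ≡ 0 (mod 2).
  s_3 = 0 + 1 + 1 + 0 + 0 + 0 + 0 + 1 = 3 ≡ 1 (mod 2).
  s_4 = 0 + 1 + 0 + 0 + 1 + 0 + 0 + 1 = 3 ≡ 1 (mod 2).
s = (1, 0, 1, 1)^T — this equals column 11 of H (binary 1011), so error is at position 11.
Correct: flip bit 11 of r = 001001011000001 to get c = 001001011010001.


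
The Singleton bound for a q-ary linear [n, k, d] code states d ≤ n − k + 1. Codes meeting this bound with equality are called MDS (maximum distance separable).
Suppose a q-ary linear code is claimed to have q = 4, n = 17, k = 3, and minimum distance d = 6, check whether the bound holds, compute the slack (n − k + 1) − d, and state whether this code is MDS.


Singleton RHS = n − k + 1 = 15, slack = 9, bound satisfied, not MDS.

Singleton bound: d ≤ n − k + 1.
Here n = 17, k = 3, so n − k + 1 = 15.
Given d = 6, check d ≤ 15: YES.
Slack = (n − k + 1) − d = 9.
The code is NOT MDS (slack = 9 > 0).
Description: the claimed parameters are [17, 3, 6]_4; such a code would be non-MDS.


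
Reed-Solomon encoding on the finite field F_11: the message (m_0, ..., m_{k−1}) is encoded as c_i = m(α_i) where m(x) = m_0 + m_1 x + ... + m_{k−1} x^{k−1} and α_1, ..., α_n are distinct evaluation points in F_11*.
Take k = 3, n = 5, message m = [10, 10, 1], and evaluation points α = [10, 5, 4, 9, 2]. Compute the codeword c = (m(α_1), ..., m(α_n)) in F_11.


c = [1, 8, 0, 5, 1]

Message polynomial: m(x) = 10 + 10·x + 1·x^2 (mod 11).
For each evaluation point α_i, compute m(α_i) mod 11:
  α_1 = 10: Horner steps 1 → 9 → 1, so m(10) = 1.
  α_2 = 5: Horner steps 1 → 4 → 8, so m(5) = 8.
  α_3 = 4: Horner steps 1 → 3 → 0, so m(4) = 0.
  α_4 = 9: Horner steps 1 → 8 → 5, so m(9) = 5.
  α_5 = 2: Horner steps 1 → 1 → 1, so m(2) = 1.
Codeword c = [1, 8, 0, 5, 1] ∈ F_11^5.


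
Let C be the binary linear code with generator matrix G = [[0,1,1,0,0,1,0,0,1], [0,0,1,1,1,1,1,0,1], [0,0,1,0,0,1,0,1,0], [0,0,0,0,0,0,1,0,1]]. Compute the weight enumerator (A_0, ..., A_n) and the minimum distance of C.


Weight distribution: A_0 = 1, A_2 = 1, A_3 = 4, A_4 = 5, A_5 = 2, A_6 = 1, A_7 = 2. Minimum distance d = 2.

Enumerate all 2^4 = 16 messages m ∈ F_2^4.
For each, compute codeword c = mG in F_2^9, then tally its weight.
  m = 0000 → c = 000000000, weight = 0.
  m = 1000 → c = 011001001, weight = 4.
  m = 0100 → c = 001111101, weight = 6.
  m = 1100 → c = 010110100, weight = 4.
  m = 0010 → c = 001001010, weight = 3.
  m = 1010 → c = 010000011, weight = 3.
  m = 0110 → c = 000110111, weight = 5.
  m = 1110 → c = 011111110, weight = 7.
  m = 0001 → c = 000000101, weight = 2.
  m = 1001 → c = 011001100, weight = 4.
  m = 0101 → c = 001111000, weight = 4.
  m = 1101 → c = 010110001, weight = 4.
  m = 0011 → c = 001001111, weight = 5.
  m = 1011 → c = 010000110, weight = 3.
  m = 0111 → c = 000110010, weight = 3.
  m = 1111 → c = 011111011, weight = 7.
Tally weights:
  weight 0: 1 codewords.
  weight 2: 1 codewords.
  weight 3: 4 codewords.
  weight 4: 5 codewords.
  weight 5: 2 codewords.
  weight 6: 1 codewords.
  weight 7: 2 codewords.
Minimum distance d = smallest w > 0 with A_w > 0 = 2.
Sanity: Σ A_w = 16 = 2^4 = 16 ✓.


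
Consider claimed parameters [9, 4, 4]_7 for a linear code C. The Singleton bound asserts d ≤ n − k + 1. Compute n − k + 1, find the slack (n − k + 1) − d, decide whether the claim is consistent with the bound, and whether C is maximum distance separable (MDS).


Singleton RHS = n − k + 1 = 6, slack = 2, bound satisfied, not MDS.

Singleton bound: d ≤ n − k + 1.
Here n = 9, k = 4, so n − k + 1 = 6.
Given d = 4, check d ≤ 6: YES.
Slack = (n − k + 1) − d = 2.
The code is NOT MDS (slack = 2 > 0).
Description: the claimed parameters are [9, 4, 4]_7; such a code would be non-MDS.


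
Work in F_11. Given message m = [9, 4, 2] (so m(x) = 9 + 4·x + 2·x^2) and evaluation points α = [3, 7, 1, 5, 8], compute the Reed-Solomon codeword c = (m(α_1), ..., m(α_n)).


c = [6, 3, 4, 2, 4]

Message polynomial: m(x) = 9 + 4·x + 2·x^2 (mod 11).
For each evaluation point α_i, compute m(α_i) mod 11:
  α_1 = 3: Horner steps 2 → 10 → 6, so m(3) = 6.
  α_2 = 7: Horner steps 2 → 7 → 3, so m(7) = 3.
  α_3 = 1: Horner steps 2 → 6 → 4, so m(1) = 4.
  α_4 = 5: Horner steps 2 → 3 → 2, so m(5) = 2.
  α_5 = 8: Horner steps 2 → 9 → 4, so m(8) = 4.
Codeword c = [6, 3, 4, 2, 4] ∈ F_11^5.


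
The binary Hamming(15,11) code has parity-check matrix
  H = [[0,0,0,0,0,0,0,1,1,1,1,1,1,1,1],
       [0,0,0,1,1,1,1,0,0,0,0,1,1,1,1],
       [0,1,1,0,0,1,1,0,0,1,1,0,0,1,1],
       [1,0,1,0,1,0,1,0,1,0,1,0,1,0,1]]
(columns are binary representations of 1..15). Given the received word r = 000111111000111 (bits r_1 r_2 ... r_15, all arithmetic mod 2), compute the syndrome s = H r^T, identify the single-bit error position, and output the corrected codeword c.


s = (1, 1, 0, 1)^T, error position = 13, corrected codeword c = 000111111000011

Compute s = H r^T mod 2 one row at a time:
  s_1 = 1 + 1 + 0 + 0 + 0 + 1 + 1 + 1 = 5 ≡ 1 (mod 2).
  s_2 = 1 + 1 + 1 + 1 + 0 + 1 + 1 + 1 = 7 ≡ 1 (mod 2).
  s_3 = 0 + 0 + 1 + 1 + 0 + 0 + 1 + 1 = 4 ≡ 0 (mod 2).
  s_4 = 0 + 0 + 1 + 1 + 1 + 0 + 1 + 1 = 5 ≡ 1 (mod 2).
s = (1, 1, 0, 1)^T — this equals column 13 of H (binary 1101), so error is at position 13.
Correct: flip bit 13 of r = 000111111000111 to get c = 000111111000011.


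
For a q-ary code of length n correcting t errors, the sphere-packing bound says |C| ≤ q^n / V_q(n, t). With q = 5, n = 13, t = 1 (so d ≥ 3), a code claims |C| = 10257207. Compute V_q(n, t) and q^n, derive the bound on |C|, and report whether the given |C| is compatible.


V_q(n, t) = 53, q^n = 1220703125, Hamming bound = 23032134, |C| = 10257207 ≤ bound (satisfied).

Step 1: Compute V_q(n, t) = Σ_{j=0}^1 C(n, j) (q−1)^j.
  j = 0: C(13,0)·(4)^0 = 1·1 = 1.
  j = 1: C(13,1)·(4)^1 = 13·4 = 52.
  V_q(n, t) = 1 + 52 = 53.
Step 2: q^n = 5^13 = 1220703125.
Step 3: Hamming bound ⌊q^n / V_q(n,t)⌋ = ⌊1220703125/53⌋ = 23032134.
Step 4: Compare |C| = 10257207 to 23032134: satisfied.
The claimed |C| lies below the Hamming bound.


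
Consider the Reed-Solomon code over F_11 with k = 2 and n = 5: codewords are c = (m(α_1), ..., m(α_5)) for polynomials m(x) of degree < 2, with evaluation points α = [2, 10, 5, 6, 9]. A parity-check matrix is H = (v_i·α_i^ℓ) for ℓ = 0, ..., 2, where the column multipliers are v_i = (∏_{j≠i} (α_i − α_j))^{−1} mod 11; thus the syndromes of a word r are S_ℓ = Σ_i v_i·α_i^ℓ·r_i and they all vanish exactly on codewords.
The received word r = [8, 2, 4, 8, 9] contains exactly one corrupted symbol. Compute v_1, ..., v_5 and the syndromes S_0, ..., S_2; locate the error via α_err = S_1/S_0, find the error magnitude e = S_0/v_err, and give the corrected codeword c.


S = (5, 10, 9), error at position 1, error magnitude e = 5, c = [3, 2, 4, 8, 9].

Step 1: column multipliers v_i = (∏_{j≠i}(α_i − α_j))^{−1} mod 11.
  i = 1 (α = 2): (2−10)(2−5)(2−6)(2−9) = (−8)·(−3)·(−4)·(−7) = 672 ≡ 1, so v_1 = 1^{−1} = 1 (mod 11).
  i = 2 (α = 10): (10−2)(10−5)(10−6)(10−9) = 8·5·4·1 = 160 ≡ 6, so v_2 = 6^{−1} = 2 (mod 11).
  i = 3 (α = 5): (5−2)(5−10)(5−6)(5−9) = 3·(−5)·(−1)·(−4) = −60 ≡ 6, so v_3 = 6^{−1} = 2 (mod 11).
  i = 4 (α = 6): (6−2)(6−10)(6−5)(6−9) = 4·(−4)·1·(−3) = 48 ≡ 4, so v_4 = 4^{−1} = 3 (mod 11).
  i = 5 (α = 9): (9−2)(9−10)(9−5)(9−6) = 7·(−1)·4·3 = −84 ≡ 4, so v_5 = 4^{−1} = 3 (mod 11).
  v = [1, 2, 2, 3, 3].
Step 2: syndromes of r = [8, 2, 4, 8, 9] (all sums mod 11).
  S_0 = Σ v_i r_i = 1·8 + 2·2 + 2·4 + 3·8 + 3·9 = 71 ≡ 5.
  S_1 = Σ v_i α_i r_i = 1·2·8 + 2·10·2 + 2·5·4 + 3·6·8 + 3·9·9 = 483 ≡ 10.
  α_i^2 mod 11 = [4, 1, 3, 3, 4].
  S_2 = Σ v_i α_i^2 r_i = 1·4·8 + 2·1·2 + 2·3·4 + 3·3·8 + 3·4·9 = 240 ≡ 9.
  S = (5, 10, 9) ≠ 0, so r is not a codeword (an error is present).
Step 3: locate the error. For a single error e at position i, S_ℓ = v_i·e·α_i^ℓ, so α_err = S_1/S_0.
  S_0^{−1} = 5^{−1} = 9 (mod 11), so α_err = 10·9 = 90 ≡ 2 = α_1. Error position i = 1.
  Consistency check: S_2/S_1 = 9·10 = 90 ≡ 2 = α_err ✓ (single-error assumption holds).
Step 4: error magnitude e = S_0/v_1 = S_0·∏_{j≠1}(α_1 − α_j) = 5·1 = 5 ≡ 5 (mod 11).
Step 5: correct position 1: c_1 = r_1 − e = 8 − 5 ≡ 3 (mod 11). Hence c = [3, 2, 4, 8, 9].
  Check: interpolating c through the α_i gives m(x) = 6 + 4·x (degree < 2) with m(α_i) = c_i for every i, so c is indeed a codeword.
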